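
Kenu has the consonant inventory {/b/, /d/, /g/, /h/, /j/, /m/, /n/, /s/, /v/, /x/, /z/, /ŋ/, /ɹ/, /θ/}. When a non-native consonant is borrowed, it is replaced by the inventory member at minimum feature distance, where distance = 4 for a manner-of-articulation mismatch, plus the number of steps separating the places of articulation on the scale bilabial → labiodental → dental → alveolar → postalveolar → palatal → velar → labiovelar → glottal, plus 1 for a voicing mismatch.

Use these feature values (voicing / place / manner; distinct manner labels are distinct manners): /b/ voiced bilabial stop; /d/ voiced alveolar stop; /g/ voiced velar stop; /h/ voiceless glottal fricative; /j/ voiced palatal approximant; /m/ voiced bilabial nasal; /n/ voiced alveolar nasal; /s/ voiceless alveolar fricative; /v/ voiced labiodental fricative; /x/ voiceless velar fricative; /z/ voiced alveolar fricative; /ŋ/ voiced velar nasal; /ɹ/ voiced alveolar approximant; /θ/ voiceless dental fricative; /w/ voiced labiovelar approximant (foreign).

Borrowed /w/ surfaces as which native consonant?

/j/ is closest: same manner (approximant), place distance 2 (labiovelar→palatal), same voicing; total 2. Next closest is /ɹ/ at distance 4.

j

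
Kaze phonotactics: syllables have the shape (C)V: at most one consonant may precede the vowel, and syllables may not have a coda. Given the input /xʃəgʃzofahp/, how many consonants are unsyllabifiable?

5

Syllabifying with onset maximization leaves /x/, /g/, /ʃ/, /h/, /p/ stranded (no codas are permitted; onsets are limited to one consonant).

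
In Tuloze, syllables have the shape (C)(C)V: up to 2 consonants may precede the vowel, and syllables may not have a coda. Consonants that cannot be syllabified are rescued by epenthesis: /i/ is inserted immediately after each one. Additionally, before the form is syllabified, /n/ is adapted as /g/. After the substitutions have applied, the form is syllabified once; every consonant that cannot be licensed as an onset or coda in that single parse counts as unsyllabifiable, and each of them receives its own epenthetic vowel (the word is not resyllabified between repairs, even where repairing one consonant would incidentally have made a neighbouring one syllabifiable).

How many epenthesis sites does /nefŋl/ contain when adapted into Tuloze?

After substitution the input is /gefŋl/.
The unsyllabifiable consonants are /f/, /ŋ/, /l/; each receives one epenthetic vowel.

3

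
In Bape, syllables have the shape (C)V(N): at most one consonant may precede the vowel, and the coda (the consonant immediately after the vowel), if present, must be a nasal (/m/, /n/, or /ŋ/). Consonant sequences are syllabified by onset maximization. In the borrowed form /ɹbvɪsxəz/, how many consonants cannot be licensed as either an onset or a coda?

4

Under (C)V(N), the unsyllabifiable consonants are /ɹ/, /b/, /s/, /z/ (only a nasal (/m/, /n/, or /ŋ/) is licensed in coda position; onsets are limited to one consonant).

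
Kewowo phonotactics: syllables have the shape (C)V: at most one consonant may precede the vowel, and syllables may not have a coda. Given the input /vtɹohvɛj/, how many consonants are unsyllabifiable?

Under (C)V, the unsyllabifiable consonants are /v/, /t/, /h/, /j/ (no codas are permitted; onsets are limited to one consonant).

4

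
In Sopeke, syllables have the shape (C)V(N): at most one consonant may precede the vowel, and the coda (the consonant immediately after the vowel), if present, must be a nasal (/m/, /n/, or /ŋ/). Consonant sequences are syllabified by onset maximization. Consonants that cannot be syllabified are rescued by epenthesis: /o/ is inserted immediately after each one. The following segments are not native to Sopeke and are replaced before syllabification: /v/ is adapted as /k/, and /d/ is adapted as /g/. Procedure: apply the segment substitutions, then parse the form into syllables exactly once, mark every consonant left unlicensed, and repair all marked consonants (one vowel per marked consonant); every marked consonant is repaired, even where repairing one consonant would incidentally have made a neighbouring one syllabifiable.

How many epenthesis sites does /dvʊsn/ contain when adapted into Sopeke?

After substitution the input is /gkʊsn/.
The unsyllabifiable consonants are /g/, /s/, /n/; each receives one epenthetic vowel.

3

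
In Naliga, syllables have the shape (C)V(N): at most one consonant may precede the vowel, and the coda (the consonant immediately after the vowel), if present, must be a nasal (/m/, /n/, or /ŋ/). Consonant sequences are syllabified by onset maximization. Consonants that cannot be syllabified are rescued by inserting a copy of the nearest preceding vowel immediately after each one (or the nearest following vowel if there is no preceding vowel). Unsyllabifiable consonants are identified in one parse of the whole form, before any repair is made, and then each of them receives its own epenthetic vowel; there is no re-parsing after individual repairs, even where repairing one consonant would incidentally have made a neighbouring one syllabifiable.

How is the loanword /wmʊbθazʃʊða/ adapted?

The consonants /w/, /b/, /z/ cannot be parsed into a legal (C)V(N) syllable (only a nasal (/m/, /n/, or /ŋ/) is licensed in coda position; onsets are limited to one consonant).
Each unlicensed consonant becomes the onset of a new syllable: /w/ → /wʊ/, /b/ → /bʊ/, /z/ → /za/.

wʊmʊbʊθazaʃʊða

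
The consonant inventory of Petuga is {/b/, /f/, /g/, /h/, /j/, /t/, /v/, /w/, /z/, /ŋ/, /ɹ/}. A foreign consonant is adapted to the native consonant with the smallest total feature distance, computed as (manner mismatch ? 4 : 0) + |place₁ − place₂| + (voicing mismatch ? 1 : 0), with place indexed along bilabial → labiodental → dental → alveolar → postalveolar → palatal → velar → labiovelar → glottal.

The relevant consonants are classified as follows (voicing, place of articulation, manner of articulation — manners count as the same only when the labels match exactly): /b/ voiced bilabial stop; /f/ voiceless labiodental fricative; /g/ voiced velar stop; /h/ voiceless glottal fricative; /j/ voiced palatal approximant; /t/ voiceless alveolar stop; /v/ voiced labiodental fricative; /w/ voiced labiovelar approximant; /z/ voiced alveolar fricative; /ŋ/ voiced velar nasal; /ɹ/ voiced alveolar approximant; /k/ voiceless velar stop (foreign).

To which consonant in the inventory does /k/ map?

g

/g/ is closest: same manner (stop), place distance 0 (velar→velar), voicing differs (+1); total 1. Next closest is /t/ at distance 3.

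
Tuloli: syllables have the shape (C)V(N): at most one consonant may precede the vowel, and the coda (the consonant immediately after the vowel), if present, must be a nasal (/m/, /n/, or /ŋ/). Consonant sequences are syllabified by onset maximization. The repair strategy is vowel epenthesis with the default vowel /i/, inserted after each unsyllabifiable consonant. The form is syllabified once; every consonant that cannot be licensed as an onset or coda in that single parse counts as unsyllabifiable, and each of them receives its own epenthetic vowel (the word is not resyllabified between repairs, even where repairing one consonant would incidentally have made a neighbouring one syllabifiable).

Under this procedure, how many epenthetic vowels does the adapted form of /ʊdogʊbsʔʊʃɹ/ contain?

The unsyllabifiable consonants are /b/, /s/, /ʃ/, /ɹ/; each receives one epenthetic vowel.

4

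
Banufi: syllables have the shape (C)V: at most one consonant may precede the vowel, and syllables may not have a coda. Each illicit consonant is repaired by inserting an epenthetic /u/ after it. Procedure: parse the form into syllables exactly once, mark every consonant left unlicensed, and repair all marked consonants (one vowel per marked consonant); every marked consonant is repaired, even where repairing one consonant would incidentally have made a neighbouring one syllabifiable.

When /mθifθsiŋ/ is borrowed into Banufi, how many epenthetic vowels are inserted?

4

The unsyllabifiable consonants are /m/, /f/, /θ/, /ŋ/; each receives one epenthetic vowel.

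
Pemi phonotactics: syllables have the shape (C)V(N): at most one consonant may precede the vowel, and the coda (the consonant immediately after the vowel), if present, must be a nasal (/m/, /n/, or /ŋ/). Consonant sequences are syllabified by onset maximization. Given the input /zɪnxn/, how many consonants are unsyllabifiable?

2

Under (C)V(N), the unsyllabifiable consonants are /x/, /n/ (only a nasal (/m/, /n/, or /ŋ/) is licensed in coda position; onsets are limited to one consonant).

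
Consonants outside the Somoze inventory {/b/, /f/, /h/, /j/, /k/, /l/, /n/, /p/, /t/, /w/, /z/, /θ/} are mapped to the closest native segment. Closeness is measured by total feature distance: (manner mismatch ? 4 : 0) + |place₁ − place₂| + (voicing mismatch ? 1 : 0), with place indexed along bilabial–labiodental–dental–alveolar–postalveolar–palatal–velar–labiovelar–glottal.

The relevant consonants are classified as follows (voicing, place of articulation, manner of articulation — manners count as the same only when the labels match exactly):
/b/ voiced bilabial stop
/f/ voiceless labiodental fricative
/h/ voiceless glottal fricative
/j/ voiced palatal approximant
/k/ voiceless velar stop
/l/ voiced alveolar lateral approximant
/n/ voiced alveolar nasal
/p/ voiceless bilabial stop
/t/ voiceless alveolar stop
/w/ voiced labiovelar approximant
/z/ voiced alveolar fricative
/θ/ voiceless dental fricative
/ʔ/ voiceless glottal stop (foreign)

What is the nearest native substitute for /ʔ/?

k

/k/ is closest: same manner (stop), place distance 2 (glottal→velar), same voicing; total 2. Next closest is /h/ at distance 4.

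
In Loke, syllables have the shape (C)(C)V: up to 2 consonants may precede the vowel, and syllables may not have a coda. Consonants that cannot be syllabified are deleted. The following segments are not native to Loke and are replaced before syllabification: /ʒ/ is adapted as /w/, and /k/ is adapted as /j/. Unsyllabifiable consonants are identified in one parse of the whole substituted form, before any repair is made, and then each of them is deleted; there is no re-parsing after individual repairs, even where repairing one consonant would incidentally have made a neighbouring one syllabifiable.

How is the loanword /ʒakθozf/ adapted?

wajθo

Substitution: /ʒ/ → /w/, /k/ → /j/, giving /wajθozf/.
The consonants /z/, /f/ cannot be parsed into a legal (C)(C)V syllable (no codas are permitted; onsets may contain at most 2 consonants).
Deletion applies to /z/, /f/.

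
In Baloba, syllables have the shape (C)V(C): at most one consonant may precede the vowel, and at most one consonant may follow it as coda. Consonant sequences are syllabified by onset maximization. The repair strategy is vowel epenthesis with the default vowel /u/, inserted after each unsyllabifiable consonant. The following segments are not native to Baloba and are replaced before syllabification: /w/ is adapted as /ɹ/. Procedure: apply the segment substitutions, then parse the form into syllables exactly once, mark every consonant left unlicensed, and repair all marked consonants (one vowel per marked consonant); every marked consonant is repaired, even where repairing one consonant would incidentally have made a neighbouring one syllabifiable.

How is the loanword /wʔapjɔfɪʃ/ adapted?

ɹuʔapjɔfɪʃ

Substitution: /w/ → /ɹ/, giving /ɹʔapjɔfɪʃ/.
Under (C)V(C), the unsyllabifiable consonants are /ɹ/ (at most one coda consonant is licensed; onsets are limited to one consonant).
Epenthesis after each stranded consonant: /ɹ/ → /ɹu/.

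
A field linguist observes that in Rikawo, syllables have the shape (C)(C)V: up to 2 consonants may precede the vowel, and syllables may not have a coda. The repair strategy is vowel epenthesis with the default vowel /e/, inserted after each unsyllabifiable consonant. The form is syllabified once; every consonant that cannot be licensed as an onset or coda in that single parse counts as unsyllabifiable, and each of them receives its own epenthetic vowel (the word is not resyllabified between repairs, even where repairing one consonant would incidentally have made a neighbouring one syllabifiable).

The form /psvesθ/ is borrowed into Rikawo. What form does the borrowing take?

Syllabifying with onset maximization leaves /p/, /s/, /θ/ stranded (no codas are permitted; onsets may contain at most 2 consonants).
Epenthesis after each stranded consonant: /p/ → /pe/, /s/ → /se/, /θ/ → /θe/.

pesveseθe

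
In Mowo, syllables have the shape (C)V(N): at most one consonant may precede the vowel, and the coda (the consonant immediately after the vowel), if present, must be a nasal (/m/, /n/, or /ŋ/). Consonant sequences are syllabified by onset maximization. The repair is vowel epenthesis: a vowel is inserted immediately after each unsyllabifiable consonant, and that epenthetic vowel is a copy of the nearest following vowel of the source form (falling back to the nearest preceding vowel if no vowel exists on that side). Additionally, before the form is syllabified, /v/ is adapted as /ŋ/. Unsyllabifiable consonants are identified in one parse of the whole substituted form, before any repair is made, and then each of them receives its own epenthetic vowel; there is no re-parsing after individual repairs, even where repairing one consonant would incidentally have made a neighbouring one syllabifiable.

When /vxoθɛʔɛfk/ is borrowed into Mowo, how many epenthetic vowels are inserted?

3

After substitution the input is /ŋxoθɛʔɛfk/.
The unsyllabifiable consonants are /ŋ/, /f/, /k/; each receives one epenthetic vowel.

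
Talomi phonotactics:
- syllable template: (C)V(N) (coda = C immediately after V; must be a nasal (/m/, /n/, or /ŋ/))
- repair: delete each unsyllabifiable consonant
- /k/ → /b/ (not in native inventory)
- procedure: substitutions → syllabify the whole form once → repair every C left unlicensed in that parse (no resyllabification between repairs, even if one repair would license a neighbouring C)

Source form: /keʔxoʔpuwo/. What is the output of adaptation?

bexopuwo

Substitution: /k/ → /b/, giving /beʔxoʔpuwo/.
Under (C)V(N), the unsyllabifiable consonants are /ʔ/, /ʔ/ (only a nasal (/m/, /n/, or /ŋ/) is licensed in coda position; onsets are limited to one consonant).
Deletion applies to /ʔ/, /ʔ/.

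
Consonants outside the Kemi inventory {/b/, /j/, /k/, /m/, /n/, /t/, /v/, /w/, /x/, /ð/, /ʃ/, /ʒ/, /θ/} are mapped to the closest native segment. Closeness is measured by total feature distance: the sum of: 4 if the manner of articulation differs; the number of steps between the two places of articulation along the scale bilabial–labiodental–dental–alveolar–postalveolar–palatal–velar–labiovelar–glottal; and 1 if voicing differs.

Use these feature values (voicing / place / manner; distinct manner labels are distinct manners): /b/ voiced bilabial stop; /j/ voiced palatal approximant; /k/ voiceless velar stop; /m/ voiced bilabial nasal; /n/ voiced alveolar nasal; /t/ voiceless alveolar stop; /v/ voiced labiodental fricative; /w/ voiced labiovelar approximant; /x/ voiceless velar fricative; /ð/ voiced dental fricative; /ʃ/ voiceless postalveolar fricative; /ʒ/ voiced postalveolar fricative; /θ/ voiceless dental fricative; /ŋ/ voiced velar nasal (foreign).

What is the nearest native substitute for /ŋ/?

n

/n/ is closest: same manner (nasal), place distance 3 (velar→alveolar), same voicing; total 3. Next closest is /j/ at distance 5.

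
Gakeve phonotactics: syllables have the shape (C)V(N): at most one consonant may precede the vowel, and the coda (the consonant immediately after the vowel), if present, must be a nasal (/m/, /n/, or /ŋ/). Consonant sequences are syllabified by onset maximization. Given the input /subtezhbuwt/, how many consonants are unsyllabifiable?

5

Under (C)V(N), the unsyllabifiable consonants are /b/, /z/, /h/, /w/, /t/ (only a nasal (/m/, /n/, or /ŋ/) is licensed in coda position; onsets are limited to one consonant).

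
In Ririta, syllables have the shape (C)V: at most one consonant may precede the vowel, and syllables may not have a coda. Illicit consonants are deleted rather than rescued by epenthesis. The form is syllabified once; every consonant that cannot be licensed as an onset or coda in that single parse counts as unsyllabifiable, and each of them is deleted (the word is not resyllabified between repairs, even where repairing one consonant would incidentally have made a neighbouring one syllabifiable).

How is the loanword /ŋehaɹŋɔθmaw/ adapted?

Syllabifying with onset maximization leaves /ɹ/, /θ/, /w/ stranded (no codas are permitted; onsets are limited to one consonant).
Each unlicensed consonant is deleted: /ɹ/, /θ/, /w/.

ŋehaŋɔma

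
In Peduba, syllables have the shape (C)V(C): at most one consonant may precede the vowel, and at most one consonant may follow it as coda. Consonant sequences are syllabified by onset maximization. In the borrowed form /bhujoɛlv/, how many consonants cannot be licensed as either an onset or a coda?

2

Syllabifying with onset maximization leaves /b/, /v/ stranded (at most one coda consonant is licensed; onsets are limited to one consonant).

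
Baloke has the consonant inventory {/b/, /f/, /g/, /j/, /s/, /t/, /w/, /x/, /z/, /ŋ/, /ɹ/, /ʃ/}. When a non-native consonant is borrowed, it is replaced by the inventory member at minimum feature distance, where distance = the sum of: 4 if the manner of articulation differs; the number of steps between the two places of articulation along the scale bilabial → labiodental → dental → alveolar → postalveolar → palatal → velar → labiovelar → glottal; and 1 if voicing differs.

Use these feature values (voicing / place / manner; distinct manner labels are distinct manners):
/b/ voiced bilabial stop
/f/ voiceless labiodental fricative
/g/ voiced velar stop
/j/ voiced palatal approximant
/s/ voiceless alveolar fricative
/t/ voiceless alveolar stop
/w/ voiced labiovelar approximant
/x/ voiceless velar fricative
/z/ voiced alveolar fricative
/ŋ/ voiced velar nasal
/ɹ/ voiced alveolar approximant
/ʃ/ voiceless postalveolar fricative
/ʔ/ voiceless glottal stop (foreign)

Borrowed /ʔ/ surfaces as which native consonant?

g

/g/ is closest: same manner (stop), place distance 2 (glottal→velar), voicing differs (+1); total 3. Next closest is /t/ at distance 5.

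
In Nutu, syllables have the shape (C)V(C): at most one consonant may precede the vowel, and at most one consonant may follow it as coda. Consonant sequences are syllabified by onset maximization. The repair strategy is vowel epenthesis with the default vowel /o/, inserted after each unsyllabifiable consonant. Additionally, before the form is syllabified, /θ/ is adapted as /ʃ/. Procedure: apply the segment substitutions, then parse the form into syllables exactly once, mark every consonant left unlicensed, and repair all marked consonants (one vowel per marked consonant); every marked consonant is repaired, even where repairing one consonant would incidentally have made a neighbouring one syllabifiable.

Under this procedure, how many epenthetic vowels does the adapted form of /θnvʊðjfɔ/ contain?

After substitution the input is /ʃnvʊðjfɔ/.
The unsyllabifiable consonants are /ʃ/, /n/, /j/; each receives one epenthetic vowel.

3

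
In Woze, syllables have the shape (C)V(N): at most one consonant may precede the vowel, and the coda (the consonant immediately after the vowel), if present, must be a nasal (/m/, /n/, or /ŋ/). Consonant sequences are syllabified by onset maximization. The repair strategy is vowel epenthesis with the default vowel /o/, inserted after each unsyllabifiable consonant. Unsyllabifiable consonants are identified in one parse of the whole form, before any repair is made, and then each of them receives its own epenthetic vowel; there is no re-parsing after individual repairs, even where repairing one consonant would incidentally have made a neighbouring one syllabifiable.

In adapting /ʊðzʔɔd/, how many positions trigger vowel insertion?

3

The unsyllabifiable consonants are /ð/, /z/, /d/; each receives one epenthetic vowel.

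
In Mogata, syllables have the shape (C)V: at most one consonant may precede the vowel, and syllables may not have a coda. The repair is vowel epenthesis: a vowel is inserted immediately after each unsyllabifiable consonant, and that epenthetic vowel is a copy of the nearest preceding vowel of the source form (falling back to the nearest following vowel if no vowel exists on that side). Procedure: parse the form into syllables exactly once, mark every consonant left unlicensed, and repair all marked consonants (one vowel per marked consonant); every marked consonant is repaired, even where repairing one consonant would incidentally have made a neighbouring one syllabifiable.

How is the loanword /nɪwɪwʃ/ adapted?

The consonants /w/, /ʃ/ cannot be parsed into a legal (C)V syllable (no codas are permitted; onsets are limited to one consonant).
Each unlicensed consonant becomes the onset of a new syllable: /w/ → /wɪ/, /ʃ/ → /ʃɪ/.

nɪwɪwɪʃɪ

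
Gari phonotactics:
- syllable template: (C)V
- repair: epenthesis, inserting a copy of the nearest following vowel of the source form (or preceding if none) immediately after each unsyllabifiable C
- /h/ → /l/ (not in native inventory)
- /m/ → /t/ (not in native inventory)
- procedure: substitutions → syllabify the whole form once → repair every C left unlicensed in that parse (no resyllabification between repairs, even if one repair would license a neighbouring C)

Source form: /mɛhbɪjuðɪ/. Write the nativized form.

Substitution: /m/ → /t/, /h/ → /l/, giving /tɛlbɪjuðɪ/.
Syllabifying with onset maximization leaves /l/ stranded (no codas are permitted; onsets are limited to one consonant).
Inserting the epenthetic vowel yields /l/ → /lɪ/.

tɛlɪbɪjuðɪ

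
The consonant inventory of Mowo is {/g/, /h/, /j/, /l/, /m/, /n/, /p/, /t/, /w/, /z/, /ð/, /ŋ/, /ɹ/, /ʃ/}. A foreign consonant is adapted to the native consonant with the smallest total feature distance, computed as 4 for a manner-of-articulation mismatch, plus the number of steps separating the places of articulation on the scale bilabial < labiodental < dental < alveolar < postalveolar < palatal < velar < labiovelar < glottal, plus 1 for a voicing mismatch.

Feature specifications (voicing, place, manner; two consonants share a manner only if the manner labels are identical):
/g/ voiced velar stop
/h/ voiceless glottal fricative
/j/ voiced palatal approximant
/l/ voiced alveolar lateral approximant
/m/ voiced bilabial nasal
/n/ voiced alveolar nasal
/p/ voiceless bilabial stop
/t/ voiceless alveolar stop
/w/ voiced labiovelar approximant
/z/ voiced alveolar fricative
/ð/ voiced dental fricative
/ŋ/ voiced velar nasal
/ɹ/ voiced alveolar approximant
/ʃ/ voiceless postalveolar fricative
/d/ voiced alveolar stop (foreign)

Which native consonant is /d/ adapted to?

t

/t/ is closest: same manner (stop), place distance 0 (alveolar→alveolar), voicing differs (+1); total 1. Next closest is /g/ at distance 3.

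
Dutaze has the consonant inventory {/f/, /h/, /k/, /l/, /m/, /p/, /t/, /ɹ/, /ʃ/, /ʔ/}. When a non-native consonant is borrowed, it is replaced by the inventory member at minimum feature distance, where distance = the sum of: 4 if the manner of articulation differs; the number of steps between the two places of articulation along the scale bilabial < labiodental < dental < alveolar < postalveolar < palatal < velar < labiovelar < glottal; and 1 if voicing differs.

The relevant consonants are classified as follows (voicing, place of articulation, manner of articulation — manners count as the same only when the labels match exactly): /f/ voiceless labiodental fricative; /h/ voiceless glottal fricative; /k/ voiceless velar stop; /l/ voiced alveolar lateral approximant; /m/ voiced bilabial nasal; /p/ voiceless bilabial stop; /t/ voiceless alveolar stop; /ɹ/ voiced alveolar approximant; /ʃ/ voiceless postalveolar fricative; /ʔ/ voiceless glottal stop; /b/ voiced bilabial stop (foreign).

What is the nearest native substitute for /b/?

p

/p/ is closest: same manner (stop), place distance 0 (bilabial→bilabial), voicing differs (+1); total 1. Next closest is /m/ at distance 4.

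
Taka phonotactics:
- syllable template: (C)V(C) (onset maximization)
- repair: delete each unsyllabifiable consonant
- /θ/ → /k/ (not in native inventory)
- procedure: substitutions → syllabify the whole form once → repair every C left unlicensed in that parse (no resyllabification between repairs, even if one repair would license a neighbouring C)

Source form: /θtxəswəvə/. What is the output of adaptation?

Substitution: /θ/ → /k/, giving /ktxəswəvə/.
The consonants /k/, /t/ cannot be parsed into a legal (C)V(C) syllable (at most one coda consonant is licensed; onsets are limited to one consonant).
Deleting the stranded consonants removes /k/, /t/.

xəswəvə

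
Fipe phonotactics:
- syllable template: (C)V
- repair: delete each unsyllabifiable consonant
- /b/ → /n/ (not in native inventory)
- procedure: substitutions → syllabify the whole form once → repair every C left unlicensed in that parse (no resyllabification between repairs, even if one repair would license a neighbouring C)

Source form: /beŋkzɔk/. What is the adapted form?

Substitution: /b/ → /n/, giving /neŋkzɔk/.
The consonants /ŋ/, /k/, /k/ cannot be parsed into a legal (C)V syllable (no codas are permitted; onsets are limited to one consonant).
Each unlicensed consonant is deleted: /ŋ/, /k/, /k/.

nezɔ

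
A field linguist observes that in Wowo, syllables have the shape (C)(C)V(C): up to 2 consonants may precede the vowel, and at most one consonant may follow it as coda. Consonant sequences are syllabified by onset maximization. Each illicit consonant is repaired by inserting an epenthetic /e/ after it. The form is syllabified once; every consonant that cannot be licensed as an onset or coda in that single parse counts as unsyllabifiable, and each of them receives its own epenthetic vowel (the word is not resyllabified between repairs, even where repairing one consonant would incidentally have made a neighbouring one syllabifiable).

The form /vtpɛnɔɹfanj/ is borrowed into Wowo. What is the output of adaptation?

The consonants /v/, /j/ cannot be parsed into a legal (C)(C)V(C) syllable (at most one coda consonant is licensed; onsets may contain at most 2 consonants).
Inserting the epenthetic vowel yields /v/ → /ve/, /j/ → /je/.

vetpɛnɔɹfanje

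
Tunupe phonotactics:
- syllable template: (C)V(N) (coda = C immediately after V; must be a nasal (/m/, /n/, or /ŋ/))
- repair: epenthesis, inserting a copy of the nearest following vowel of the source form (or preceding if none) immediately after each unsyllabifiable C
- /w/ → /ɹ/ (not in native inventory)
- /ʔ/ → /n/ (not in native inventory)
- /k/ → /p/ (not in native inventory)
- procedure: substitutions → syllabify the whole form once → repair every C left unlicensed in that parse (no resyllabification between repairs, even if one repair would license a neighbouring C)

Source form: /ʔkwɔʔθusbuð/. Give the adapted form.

nɔpɔɹɔnθusubuðu

Substitution: /ʔ/ → /n/, /k/ → /p/, /w/ → /ɹ/, giving /npɹɔnθusbuð/.
The consonants /n/, /p/, /s/, /ð/ cannot be parsed into a legal (C)V(N) syllable (only a nasal (/m/, /n/, or /ŋ/) is licensed in coda position; onsets are limited to one consonant).
Epenthesis after each stranded consonant: /n/ → /nɔ/, /p/ → /pɔ/, /s/ → /su/, /ð/ → /ðu/.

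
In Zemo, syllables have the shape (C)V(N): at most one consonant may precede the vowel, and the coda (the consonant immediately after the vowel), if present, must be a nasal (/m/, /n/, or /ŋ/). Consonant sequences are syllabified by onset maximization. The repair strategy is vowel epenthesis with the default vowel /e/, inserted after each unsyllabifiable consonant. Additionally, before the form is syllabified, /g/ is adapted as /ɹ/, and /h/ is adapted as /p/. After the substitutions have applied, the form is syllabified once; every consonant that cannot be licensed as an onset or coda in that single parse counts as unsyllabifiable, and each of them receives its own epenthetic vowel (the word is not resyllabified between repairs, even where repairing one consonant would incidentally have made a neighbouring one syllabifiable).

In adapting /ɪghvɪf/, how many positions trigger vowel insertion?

After substitution the input is /ɪɹpvɪf/.
The unsyllabifiable consonants are /ɹ/, /p/, /f/; each receives one epenthetic vowel.

3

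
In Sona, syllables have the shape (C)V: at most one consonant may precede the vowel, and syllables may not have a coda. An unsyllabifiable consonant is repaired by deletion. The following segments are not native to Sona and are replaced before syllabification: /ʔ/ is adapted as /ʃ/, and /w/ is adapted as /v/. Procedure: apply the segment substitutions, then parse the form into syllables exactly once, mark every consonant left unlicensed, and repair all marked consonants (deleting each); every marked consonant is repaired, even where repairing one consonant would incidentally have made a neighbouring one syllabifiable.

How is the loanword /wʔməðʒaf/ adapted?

məʒa

Substitution: /w/ → /v/, /ʔ/ → /ʃ/, giving /vʃməðʒaf/.
Syllabifying with onset maximization leaves /v/, /ʃ/, /ð/, /f/ stranded (no codas are permitted; onsets are limited to one consonant).
Deleting the stranded consonants removes /v/, /ʃ/, /ð/, /f/.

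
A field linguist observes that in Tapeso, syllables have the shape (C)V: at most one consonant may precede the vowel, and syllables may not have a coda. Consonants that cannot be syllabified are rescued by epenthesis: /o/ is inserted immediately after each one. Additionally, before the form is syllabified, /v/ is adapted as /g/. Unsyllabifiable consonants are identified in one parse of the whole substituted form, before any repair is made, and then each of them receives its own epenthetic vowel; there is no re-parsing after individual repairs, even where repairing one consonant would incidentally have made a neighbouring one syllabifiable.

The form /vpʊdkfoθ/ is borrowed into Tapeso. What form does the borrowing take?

gopʊdokofoθo

Substitution: /v/ → /g/, giving /gpʊdkfoθ/.
The consonants /g/, /d/, /k/, /θ/ cannot be parsed into a legal (C)V syllable (no codas are permitted; onsets are limited to one consonant).
Epenthesis after each stranded consonant: /g/ → /go/, /d/ → /do/, /k/ → /ko/, /θ/ → /θo/.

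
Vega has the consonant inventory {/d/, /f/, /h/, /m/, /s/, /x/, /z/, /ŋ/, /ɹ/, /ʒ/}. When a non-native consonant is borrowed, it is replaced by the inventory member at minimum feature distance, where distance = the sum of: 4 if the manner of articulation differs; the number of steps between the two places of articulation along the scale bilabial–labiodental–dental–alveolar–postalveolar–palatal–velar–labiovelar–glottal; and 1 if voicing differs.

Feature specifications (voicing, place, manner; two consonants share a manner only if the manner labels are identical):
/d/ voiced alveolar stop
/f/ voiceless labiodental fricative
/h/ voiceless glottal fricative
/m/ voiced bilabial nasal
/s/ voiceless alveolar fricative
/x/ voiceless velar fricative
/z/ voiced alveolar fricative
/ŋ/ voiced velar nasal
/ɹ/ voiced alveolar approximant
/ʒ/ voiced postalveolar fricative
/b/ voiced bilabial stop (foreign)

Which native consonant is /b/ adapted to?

d

/d/ is closest: same manner (stop), place distance 3 (bilabial→alveolar), same voicing; total 3. Next closest is /m/ at distance 4.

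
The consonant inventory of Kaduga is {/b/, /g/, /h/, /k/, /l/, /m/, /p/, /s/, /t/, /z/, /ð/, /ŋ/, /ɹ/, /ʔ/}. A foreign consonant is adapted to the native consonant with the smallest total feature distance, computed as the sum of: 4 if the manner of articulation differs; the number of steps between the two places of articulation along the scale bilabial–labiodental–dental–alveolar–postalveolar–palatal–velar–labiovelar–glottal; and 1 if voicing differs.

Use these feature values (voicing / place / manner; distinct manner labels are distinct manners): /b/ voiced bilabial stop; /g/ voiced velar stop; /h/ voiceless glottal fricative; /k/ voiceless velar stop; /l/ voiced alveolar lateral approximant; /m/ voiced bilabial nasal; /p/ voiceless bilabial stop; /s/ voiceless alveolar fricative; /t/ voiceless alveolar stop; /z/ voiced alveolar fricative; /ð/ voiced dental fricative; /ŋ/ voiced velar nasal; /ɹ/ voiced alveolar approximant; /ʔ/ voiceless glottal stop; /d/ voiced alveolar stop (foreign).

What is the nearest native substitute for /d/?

t

/t/ is closest: same manner (stop), place distance 0 (alveolar→alveolar), voicing differs (+1); total 1. Next closest is /b/ at distance 3.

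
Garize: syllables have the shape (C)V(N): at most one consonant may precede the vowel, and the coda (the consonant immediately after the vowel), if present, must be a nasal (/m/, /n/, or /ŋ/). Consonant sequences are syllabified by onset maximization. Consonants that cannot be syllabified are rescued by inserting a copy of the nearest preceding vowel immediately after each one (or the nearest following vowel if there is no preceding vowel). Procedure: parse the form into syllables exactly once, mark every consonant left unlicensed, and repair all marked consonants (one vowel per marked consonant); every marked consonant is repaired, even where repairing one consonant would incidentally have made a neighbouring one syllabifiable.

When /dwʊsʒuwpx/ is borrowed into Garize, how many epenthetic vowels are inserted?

The unsyllabifiable consonants are /d/, /s/, /w/, /p/, /x/; each receives one epenthetic vowel.

5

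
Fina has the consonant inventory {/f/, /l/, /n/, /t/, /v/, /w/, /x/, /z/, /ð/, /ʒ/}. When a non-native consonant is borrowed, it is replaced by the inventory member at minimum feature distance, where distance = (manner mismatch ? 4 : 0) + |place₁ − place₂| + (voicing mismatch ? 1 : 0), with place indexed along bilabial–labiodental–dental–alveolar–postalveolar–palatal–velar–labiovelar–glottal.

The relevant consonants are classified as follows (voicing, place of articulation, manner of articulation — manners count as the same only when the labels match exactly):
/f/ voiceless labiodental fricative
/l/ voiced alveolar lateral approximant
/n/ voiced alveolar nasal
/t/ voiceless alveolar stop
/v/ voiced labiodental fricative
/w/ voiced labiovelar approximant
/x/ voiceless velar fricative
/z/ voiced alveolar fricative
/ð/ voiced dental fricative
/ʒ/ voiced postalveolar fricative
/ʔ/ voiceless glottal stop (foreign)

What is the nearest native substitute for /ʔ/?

t

/t/ is closest: same manner (stop), place distance 5 (glottal→alveolar), same voicing; total 5. Next closest is /w/ at distance 6.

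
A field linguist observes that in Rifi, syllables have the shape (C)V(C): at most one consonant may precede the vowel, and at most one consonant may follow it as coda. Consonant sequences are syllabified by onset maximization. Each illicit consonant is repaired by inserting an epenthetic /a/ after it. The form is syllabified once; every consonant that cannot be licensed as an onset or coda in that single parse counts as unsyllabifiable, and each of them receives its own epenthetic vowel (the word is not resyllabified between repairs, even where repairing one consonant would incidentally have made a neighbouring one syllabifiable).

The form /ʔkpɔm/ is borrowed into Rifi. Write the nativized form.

ʔakapɔm

Syllabifying with onset maximization leaves /ʔ/, /k/ stranded (at most one coda consonant is licensed; onsets are limited to one consonant).
Inserting the epenthetic vowel yields /ʔ/ → /ʔa/, /k/ → /ka/.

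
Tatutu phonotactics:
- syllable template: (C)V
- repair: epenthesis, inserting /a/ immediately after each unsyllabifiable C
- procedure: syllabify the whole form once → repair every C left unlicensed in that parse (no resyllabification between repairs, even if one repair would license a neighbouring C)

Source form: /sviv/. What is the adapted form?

Syllabifying with onset maximization leaves /s/, /v/ stranded (no codas are permitted; onsets are limited to one consonant).
Each unlicensed consonant becomes the onset of a new syllable: /s/ → /sa/, /v/ → /va/.

saviva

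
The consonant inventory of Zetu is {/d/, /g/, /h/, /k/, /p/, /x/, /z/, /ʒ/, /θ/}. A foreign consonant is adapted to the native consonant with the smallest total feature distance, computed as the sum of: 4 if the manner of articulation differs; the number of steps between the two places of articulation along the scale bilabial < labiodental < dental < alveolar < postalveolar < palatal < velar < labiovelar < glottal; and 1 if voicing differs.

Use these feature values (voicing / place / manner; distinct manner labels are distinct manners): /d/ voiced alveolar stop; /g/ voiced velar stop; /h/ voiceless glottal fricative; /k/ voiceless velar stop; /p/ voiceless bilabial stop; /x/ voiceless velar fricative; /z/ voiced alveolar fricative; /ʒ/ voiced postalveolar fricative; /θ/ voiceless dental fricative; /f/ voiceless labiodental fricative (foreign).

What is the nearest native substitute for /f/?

θ

/θ/ is closest: same manner (fricative), place distance 1 (labiodental→dental), same voicing; total 1. Next closest is /z/ at distance 3.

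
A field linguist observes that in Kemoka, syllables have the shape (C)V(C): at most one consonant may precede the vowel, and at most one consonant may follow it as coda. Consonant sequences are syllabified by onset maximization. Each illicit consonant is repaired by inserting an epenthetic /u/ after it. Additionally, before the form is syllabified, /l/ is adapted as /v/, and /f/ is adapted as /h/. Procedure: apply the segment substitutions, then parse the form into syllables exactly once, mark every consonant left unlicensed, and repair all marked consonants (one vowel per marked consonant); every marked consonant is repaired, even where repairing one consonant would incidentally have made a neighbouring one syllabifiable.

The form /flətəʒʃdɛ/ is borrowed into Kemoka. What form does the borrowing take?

huvətəʒʃudɛ

Substitution: /f/ → /h/, /l/ → /v/, giving /hvətəʒʃdɛ/.
Syllabifying with onset maximization leaves /h/, /ʃ/ stranded (at most one coda consonant is licensed; onsets are limited to one consonant).
Each unlicensed consonant becomes the onset of a new syllable: /h/ → /hu/, /ʃ/ → /ʃu/.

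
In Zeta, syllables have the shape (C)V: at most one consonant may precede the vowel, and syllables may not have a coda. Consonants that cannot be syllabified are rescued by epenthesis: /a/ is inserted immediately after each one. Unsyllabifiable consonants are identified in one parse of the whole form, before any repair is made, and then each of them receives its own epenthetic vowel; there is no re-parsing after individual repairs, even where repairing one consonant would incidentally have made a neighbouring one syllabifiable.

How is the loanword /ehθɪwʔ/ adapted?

Under (C)V, the unsyllabifiable consonants are /h/, /w/, /ʔ/ (no codas are permitted; onsets are limited to one consonant).
Each unlicensed consonant becomes the onset of a new syllable: /h/ → /ha/, /w/ → /wa/, /ʔ/ → /ʔa/.

ehaθɪwaʔa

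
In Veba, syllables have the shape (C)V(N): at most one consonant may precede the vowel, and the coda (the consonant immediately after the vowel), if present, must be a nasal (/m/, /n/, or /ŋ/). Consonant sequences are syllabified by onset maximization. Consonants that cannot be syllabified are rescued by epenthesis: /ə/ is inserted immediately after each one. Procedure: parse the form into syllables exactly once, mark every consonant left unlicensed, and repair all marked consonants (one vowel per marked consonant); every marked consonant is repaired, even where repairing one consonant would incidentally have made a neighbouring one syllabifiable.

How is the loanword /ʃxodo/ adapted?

The consonants /ʃ/ cannot be parsed into a legal (C)V(N) syllable (only a nasal (/m/, /n/, or /ŋ/) is licensed in coda position; onsets are limited to one consonant).
Inserting the epenthetic vowel yields /ʃ/ → /ʃə/.

ʃəxodo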